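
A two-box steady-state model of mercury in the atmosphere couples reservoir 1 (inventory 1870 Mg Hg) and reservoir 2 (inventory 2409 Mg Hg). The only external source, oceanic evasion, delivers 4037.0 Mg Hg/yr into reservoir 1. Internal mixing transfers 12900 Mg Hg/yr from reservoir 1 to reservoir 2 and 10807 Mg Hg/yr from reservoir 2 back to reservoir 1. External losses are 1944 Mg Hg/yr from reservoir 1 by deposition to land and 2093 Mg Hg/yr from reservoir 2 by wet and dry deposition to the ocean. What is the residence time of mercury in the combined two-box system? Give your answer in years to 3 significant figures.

1.06 yr

Treat the two boxes together as one reservoir: the mixing fluxes between them are internal recycling, so τ = ΣM / Σ(external losses).
M_total = 1870 + 2409 = 4279.0 Mg Hg.
ΣF_external_out = 1944 + 2093 = 4037.0 Mg Hg/yr.
τ = M_total / ΣF_ext = 4279.0 / 4037.0 = 1.060 yr.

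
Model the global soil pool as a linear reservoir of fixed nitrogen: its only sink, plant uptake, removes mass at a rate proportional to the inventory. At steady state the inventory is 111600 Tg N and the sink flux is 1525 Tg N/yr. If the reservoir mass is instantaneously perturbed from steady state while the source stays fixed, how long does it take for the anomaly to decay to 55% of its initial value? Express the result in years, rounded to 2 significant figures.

For a linear reservoir the anomaly decays as exp(−t/τ) with τ = M/F = 111600/1525 = 73.18 yr.
exp(−t/τ) = 0.55 ⇒ t = −τ ln(0.55) = 73.18 × 0.5978 = 43.75 yr.

44 yr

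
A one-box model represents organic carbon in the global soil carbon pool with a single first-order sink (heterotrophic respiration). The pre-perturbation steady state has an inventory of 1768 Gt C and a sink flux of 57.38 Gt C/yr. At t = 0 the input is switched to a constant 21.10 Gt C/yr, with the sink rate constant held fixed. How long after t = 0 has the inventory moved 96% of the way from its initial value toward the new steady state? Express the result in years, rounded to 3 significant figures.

τ = M₀/F₀ = 1768/57.38 = 30.81 yr.
The remaining gap fraction is e^(−t/τ); 96% covered ⇒ e^(−t/τ) = 0.0400.
t = −τ ln(0.0400) = 30.81 × 3.219 = 99.18 yr.

99.2 yr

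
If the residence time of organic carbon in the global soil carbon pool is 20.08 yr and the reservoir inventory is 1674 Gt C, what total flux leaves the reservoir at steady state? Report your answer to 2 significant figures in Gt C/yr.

83 Gt C/yr

F = M / τ = 1674 / 20.08 = 83.37 Gt C/yr.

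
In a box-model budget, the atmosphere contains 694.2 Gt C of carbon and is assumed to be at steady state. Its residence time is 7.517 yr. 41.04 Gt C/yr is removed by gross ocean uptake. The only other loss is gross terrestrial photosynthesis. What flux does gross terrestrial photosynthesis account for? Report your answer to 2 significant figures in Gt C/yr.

Total removal F = M/τ = 694.2 / 7.517 = 92.35 Gt C/yr.
Gross terrestrial photosynthesis = F − (41.04) = 92.35 − 41.04 = 51.31 Gt C/yr.

51 Gt C/yr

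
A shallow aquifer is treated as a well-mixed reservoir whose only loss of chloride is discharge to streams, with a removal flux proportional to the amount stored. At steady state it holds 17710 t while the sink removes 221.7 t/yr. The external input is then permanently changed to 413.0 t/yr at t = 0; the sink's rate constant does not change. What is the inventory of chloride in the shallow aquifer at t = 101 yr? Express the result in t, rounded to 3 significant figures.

τ = M₀/F₀ = 17710/221.7 = 79.88 yr; rate constant k = 1/τ.
New steady state M_∞ = F₁/k = F₁·τ = 413.0 × 79.88 = 32992 t.
M(t) = M_∞ + (M₀ − M_∞)·e^(−t/τ); t/τ = 101/79.88 = 1.264, so e^(−t/τ) = 0.2824.
M(t) = 32992 − 15280 × 0.2824 = 28676 t.

28700 t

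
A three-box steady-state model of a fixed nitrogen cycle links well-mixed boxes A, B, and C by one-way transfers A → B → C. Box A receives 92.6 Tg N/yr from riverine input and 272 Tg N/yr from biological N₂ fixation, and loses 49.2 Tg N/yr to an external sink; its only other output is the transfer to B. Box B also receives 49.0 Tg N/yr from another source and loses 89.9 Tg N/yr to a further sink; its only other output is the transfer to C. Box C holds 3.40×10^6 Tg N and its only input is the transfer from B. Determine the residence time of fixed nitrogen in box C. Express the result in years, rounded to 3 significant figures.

12400 yr

Box A: F(A→B) = (92.6 + 272) − 49.2 = 315.40 Tg N/yr.
Box B: F(B→C) = (315.40 + 49.0) − 89.9 = 274.50 Tg N/yr.
Box C throughput = its input = 274.50 Tg N/yr; τ = 3.40×10^6 / 274.50 = 12390 yr.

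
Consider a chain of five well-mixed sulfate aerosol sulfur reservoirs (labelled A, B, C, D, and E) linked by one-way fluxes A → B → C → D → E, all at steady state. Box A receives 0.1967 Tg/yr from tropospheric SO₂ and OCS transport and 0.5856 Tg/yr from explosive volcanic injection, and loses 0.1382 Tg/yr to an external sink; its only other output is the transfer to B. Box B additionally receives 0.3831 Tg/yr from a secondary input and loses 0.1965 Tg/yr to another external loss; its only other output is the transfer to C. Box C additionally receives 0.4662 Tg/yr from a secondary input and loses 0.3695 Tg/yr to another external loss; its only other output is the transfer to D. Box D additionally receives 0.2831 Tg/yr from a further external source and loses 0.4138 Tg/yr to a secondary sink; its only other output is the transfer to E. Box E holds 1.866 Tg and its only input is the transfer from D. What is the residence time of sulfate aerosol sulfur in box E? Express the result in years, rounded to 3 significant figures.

2.34 yr

Box A: F(A→B) = (0.1967 + 0.5856) − 0.1382 = 0.64410 Tg/yr.
Box B: F(B→C) = (0.64410 + 0.3831) − 0.1965 = 0.83070 Tg/yr.
Box C: F(C→D) = (0.83070 + 0.4662) − 0.3695 = 0.92740 Tg/yr.
Box D: F(D→E) = (0.92740 + 0.2831) − 0.4138 = 0.79670 Tg/yr.
Box E throughput = its input = 0.79670 Tg/yr; τ = 1.866 / 0.79670 = 2.342 yr.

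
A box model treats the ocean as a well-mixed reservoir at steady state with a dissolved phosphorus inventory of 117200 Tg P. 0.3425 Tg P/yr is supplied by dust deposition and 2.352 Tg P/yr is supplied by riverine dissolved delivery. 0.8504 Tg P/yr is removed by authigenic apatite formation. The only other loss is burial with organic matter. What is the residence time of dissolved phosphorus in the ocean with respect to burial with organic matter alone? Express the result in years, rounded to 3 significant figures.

63600 yr

At steady state ΣF_in = ΣF_out.
ΣF_in = 0.3425 + 2.352 = 2.6945 Tg P/yr.
Burial with organic matter flux = ΣF_in − (0.8504) = 2.6945 − 0.8504 = 1.844 Tg P/yr.
τ = M / F = 117200 / 1.844 = 63550 yr.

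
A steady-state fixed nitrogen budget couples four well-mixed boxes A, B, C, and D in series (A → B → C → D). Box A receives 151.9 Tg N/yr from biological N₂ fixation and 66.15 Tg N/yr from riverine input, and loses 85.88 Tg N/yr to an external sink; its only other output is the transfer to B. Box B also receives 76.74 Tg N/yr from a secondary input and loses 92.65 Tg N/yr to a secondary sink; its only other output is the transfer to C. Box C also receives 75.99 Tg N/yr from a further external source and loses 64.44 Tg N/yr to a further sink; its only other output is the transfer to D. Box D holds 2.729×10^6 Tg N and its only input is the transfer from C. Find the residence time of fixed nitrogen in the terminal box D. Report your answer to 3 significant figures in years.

Box A: F(A→B) = (151.9 + 66.15) − 85.88 = 132.17 Tg N/yr.
Box B: F(B→C) = (132.17 + 76.74) − 92.65 = 116.26 Tg N/yr.
Box C: F(C→D) = (116.26 + 75.99) − 64.44 = 127.81 Tg N/yr.
Box D throughput = its input = 127.81 Tg N/yr; τ = 2.729×10^6 / 127.81 = 21350 yr.

21400 yr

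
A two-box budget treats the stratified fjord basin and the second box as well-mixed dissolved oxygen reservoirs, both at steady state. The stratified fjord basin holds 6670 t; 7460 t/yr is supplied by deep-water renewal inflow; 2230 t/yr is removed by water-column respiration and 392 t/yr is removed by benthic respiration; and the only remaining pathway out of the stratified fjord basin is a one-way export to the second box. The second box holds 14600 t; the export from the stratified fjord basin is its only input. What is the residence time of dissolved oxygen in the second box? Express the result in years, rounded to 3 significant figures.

Balance the stratified fjord basin: ΣF_in = 7460.0 t/yr.
Export to the second box = ΣF_in − (2230 + 392) = 4838.0 t/yr.
At steady state the output of the second box equals its input, 4838.0 t/yr.
τ = M / F = 14600 / 4838.0 = 3.018 yr.

3.02 yr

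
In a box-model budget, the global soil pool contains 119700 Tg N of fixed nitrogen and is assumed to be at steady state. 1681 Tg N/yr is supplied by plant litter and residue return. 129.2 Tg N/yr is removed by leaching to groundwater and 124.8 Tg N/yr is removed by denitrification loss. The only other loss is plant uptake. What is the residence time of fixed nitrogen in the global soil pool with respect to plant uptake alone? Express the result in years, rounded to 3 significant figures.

83.9 yr

At steady state ΣF_in = ΣF_out.
ΣF_in = 1681.0 Tg N/yr.
Plant uptake flux = ΣF_in − (129.2 + 124.8) = 1681.0 − 254.0 = 1427 Tg N/yr.
τ = M / F = 119700 / 1427 = 83.88 yr.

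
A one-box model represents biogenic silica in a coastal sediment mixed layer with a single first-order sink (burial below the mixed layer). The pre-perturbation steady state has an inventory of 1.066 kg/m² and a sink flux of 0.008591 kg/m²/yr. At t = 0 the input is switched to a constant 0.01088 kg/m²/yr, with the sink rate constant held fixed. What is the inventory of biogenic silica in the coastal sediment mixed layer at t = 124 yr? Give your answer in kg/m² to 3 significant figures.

1.25 kg/m²

Residence time τ = M₀/F₀ = 124.1 yr. The eventual steady state is M_∞ = M₀·(F₁/F₀) = 1.066 × 0.01088/0.008591 = 1.3500 kg/m².
The anomaly ΔM(t) = M(t) − M_∞ decays as ΔM₀·e^(−t/τ) with ΔM₀ = 1.066 − 1.3500 = −0.2840 kg/m².
At t = 124 yr, e^(−t/τ) = e^(−0.9993) = 0.3681, so ΔM = −0.1046 kg/m² and M = 1.3500 − 0.1046 = 1.2455 kg/m².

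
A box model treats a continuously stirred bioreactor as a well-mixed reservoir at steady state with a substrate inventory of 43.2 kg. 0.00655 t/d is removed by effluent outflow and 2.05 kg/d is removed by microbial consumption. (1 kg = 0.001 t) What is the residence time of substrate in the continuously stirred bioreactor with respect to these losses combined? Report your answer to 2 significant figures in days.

Convert the effluent outflow flux: 0.00655 t/d = 6.550 kg/d.
Total removal = 6.550 + 2.050 = 8.6000 kg/d.
τ = M / ΣF_out = 43.2 / 8.6000 = 5.023 d.

5.0 d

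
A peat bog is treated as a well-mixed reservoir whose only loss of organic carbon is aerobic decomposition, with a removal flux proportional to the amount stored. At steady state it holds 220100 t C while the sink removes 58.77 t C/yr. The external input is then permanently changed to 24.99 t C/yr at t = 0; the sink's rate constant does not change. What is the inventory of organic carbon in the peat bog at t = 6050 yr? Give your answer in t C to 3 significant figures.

Residence time τ = M₀/F₀ = 3745 yr. The eventual steady state is M_∞ = M₀·(F₁/F₀) = 220100 × 24.99/58.77 = 93590 t C.
The anomaly ΔM(t) = M(t) − M_∞ decays as ΔM₀·e^(−t/τ) with ΔM₀ = 220100 − 93590 = 126500 t C.
At t = 6050 yr, e^(−t/τ) = e^(−1.615) = 0.1988, so ΔM = 25150 t C and M = 93590 + 25150 = 118740 t C.

119000 t C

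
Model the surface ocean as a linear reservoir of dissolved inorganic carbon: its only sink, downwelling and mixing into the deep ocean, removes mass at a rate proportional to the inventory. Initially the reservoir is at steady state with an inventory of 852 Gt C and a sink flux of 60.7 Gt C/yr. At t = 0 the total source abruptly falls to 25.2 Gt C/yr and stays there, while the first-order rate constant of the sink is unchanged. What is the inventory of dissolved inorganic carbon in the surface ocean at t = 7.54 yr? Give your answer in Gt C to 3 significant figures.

Residence time τ = M₀/F₀ = 14.04 yr. The eventual steady state is M_∞ = M₀·(F₁/F₀) = 852 × 25.2/60.7 = 353.71 Gt C.
The anomaly ΔM(t) = M(t) − M_∞ decays as ΔM₀·e^(−t/τ) with ΔM₀ = 852 − 353.71 = 498.3 Gt C.
At t = 7.54 yr, e^(−t/τ) = e^(−0.5372) = 0.5844, so ΔM = 291.2 Gt C and M = 353.71 + 291.2 = 644.91 Gt C.

645 Gt C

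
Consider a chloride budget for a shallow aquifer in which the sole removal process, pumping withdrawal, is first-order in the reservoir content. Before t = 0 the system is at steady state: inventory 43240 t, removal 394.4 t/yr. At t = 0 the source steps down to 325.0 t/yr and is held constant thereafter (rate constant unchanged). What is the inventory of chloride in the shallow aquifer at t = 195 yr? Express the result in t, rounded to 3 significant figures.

36900 t

τ = M₀/F₀ = 43240/394.4 = 109.6 yr; rate constant k = 1/τ.
New steady state M_∞ = F₁/k = F₁·τ = 325.0 × 109.6 = 35631 t.
M(t) = M_∞ + (M₀ − M_∞)·e^(−t/τ); t/τ = 195/109.6 = 1.779, so e^(−t/τ) = 0.1689.
M(t) = 35631 + 7609 × 0.1689 = 36916 t.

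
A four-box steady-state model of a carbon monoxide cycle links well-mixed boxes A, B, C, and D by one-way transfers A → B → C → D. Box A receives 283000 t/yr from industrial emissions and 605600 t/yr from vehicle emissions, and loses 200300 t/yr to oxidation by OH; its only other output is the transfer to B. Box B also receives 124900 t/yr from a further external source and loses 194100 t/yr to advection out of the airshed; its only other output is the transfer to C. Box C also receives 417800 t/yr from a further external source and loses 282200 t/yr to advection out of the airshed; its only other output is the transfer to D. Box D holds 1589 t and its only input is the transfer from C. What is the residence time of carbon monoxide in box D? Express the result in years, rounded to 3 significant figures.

0.00211 yr

Box A: F(A→B) = (283000 + 605600) − 200300 = 688300 t/yr.
Box B: F(B→C) = (688300 + 124900) − 194100 = 619100 t/yr.
Box C: F(C→D) = (619100 + 417800) − 282200 = 754700 t/yr.
Box D throughput = its input = 754700 t/yr; τ = 1589 / 754700 = 0.002105 yr.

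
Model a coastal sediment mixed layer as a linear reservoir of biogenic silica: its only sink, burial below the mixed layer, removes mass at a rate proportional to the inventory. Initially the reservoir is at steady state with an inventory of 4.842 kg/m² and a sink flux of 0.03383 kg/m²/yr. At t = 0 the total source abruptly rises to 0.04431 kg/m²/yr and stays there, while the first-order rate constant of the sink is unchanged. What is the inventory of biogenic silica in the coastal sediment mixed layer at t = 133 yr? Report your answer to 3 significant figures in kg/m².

Residence time τ = M₀/F₀ = 143.1 yr. The eventual steady state is M_∞ = M₀·(F₁/F₀) = 4.842 × 0.04431/0.03383 = 6.3420 kg/m².
The anomaly ΔM(t) = M(t) − M_∞ decays as ΔM₀·e^(−t/τ) with ΔM₀ = 4.842 − 6.3420 = −1.500 kg/m².
At t = 133 yr, e^(−t/τ) = e^(−0.9292) = 0.3949, so ΔM = −0.5923 kg/m² and M = 6.3420 − 0.5923 = 5.7497 kg/m².

5.75 kg/m²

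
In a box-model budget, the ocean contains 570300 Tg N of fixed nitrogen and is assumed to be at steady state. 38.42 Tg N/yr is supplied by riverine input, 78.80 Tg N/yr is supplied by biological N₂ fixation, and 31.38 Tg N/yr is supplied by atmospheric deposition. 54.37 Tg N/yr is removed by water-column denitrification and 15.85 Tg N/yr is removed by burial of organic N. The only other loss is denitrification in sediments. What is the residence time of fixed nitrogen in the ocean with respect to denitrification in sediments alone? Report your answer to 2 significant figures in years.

At steady state ΣF_in = ΣF_out.
ΣF_in = 38.42 + 78.80 + 31.38 = 148.60 Tg N/yr.
Denitrification in sediments flux = ΣF_in − (54.37 + 15.85) = 148.60 − 70.22 = 78.38 Tg N/yr.
τ = M / F = 570300 / 78.38 = 7276 yr.

7300 yr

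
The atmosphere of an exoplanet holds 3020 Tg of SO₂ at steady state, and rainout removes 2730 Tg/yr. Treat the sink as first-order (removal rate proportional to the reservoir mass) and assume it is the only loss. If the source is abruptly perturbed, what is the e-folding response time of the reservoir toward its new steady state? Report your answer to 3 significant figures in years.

For a linear reservoir the response time equals the residence time τ = M/F.
τ = 3020 / 2730 = 1.106 yr.

1.11 yr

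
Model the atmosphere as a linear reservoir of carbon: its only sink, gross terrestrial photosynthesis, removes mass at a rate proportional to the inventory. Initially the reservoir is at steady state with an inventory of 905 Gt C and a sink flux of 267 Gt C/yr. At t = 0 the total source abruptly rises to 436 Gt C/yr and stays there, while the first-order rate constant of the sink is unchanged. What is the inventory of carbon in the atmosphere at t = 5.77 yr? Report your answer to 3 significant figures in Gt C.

τ = M₀/F₀ = 905/267 = 3.390 yr; rate constant k = 1/τ.
New steady state M_∞ = F₁/k = F₁·τ = 436 × 3.390 = 1477.8 Gt C.
M(t) = M_∞ + (M₀ − M_∞)·e^(−t/τ); t/τ = 5.77/3.390 = 1.702, so e^(−t/τ) = 0.1823.
M(t) = 1477.8 − 572.8 × 0.1823 = 1373.4 Gt C.

1370 Gt C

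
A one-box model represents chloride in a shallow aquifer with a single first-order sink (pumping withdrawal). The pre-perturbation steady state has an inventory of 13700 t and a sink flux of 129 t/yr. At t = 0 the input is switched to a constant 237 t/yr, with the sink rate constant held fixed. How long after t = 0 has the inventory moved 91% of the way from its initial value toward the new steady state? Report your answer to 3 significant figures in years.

τ = M₀/F₀ = 13700/129 = 106.2 yr.
The remaining gap fraction is e^(−t/τ); 91% covered ⇒ e^(−t/τ) = 0.0900.
t = −τ ln(0.0900) = 106.2 × 2.408 = 255.7 yr.

256 yr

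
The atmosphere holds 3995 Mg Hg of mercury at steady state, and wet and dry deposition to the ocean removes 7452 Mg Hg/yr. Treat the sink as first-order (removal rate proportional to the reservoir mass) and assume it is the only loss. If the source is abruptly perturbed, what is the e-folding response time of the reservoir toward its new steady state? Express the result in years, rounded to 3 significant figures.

0.536 yr

For a linear reservoir the response time equals the residence time τ = M/F.
τ = 3995 / 7452 = 0.5361 yr.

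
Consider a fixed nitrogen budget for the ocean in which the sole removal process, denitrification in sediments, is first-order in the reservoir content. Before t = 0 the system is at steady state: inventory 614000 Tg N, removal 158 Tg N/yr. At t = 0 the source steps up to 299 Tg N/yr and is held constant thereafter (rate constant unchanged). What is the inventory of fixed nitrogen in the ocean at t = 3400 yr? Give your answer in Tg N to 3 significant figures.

Residence time τ = M₀/F₀ = 3886 yr. The eventual steady state is M_∞ = M₀·(F₁/F₀) = 614000 × 299/158 = 1.1619×10^6 Tg N.
The anomaly ΔM(t) = M(t) − M_∞ decays as ΔM₀·e^(−t/τ) with ΔM₀ = 614000 − 1.1619×10^6 = −547900 Tg N.
At t = 3400 yr, e^(−t/τ) = e^(−0.8749) = 0.4169, so ΔM = −228400 Tg N and M = 1.1619×10^6 − 228400 = 933500 Tg N.

934000 Tg N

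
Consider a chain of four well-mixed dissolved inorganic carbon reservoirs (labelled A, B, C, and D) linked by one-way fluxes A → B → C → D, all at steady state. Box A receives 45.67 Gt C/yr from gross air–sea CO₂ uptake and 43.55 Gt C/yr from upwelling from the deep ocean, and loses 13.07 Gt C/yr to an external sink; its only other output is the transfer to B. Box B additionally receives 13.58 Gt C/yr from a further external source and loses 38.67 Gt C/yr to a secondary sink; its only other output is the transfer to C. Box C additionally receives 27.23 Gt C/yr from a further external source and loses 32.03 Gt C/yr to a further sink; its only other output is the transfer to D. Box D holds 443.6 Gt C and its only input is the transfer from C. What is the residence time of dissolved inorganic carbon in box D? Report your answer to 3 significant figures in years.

Box A: F(A→B) = (45.67 + 43.55) − 13.07 = 76.150 Gt C/yr.
Box B: F(B→C) = (76.150 + 13.58) − 38.67 = 51.060 Gt C/yr.
Box C: F(C→D) = (51.060 + 27.23) − 32.03 = 46.260 Gt C/yr.
Box D throughput = its input = 46.260 Gt C/yr; τ = 443.6 / 46.260 = 9.589 yr.

9.59 yr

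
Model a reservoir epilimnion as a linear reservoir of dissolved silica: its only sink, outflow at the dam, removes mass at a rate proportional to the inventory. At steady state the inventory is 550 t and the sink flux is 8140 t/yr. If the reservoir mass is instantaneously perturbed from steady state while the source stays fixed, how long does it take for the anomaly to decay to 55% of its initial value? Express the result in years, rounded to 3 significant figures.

For a linear reservoir the anomaly decays as exp(−t/τ) with τ = M/F = 550/8140 = 0.06757 yr.
exp(−t/τ) = 0.55 ⇒ t = −τ ln(0.55) = 0.06757 × 0.5978 = 0.04039 yr.

0.0404 yr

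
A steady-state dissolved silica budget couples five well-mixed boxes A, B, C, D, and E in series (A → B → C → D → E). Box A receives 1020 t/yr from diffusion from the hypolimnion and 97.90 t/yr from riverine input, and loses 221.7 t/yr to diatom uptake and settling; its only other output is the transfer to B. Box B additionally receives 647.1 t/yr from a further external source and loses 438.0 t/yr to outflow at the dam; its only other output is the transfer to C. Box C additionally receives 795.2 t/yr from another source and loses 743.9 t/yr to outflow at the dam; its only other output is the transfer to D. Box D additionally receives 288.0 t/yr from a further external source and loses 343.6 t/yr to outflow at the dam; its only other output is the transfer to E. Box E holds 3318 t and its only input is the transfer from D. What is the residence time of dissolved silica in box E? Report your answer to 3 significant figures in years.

Box A: F(A→B) = (1020 + 97.90) − 221.7 = 896.20 t/yr.
Box B: F(B→C) = (896.20 + 647.1) − 438.0 = 1105.3 t/yr.
Box C: F(C→D) = (1105.3 + 795.2) − 743.9 = 1156.6 t/yr.
Box D: F(D→E) = (1156.6 + 288.0) − 343.6 = 1101.0 t/yr.
Box E throughput = its input = 1101.0 t/yr; τ = 3318 / 1101.0 = 3.014 yr.

3.01 yr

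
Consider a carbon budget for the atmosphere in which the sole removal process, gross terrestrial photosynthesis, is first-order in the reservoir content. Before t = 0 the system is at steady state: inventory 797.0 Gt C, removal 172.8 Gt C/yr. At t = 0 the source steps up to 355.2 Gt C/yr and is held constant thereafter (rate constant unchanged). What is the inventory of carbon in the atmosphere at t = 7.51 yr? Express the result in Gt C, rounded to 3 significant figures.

The sink rate constant is k = F₀/M₀ = 172.8/797.0 = 0.2168 yr⁻¹.
Solving dM/dt = F₁ − kM with M(0) = M₀ gives M(t) = F₁/k + (M₀ − F₁/k)·e^(−kt).
F₁/k = 355.2/0.2168 = 1638.3 Gt C; kt = 0.2168 × 7.51 = 1.628, e^(−kt) = 0.1963.
M(7.51) = 1638.3 + (797.0 − 1638.3) × 0.1963 = 1638.3 − 165.1 = 1473.2 Gt C.

1470 Gt C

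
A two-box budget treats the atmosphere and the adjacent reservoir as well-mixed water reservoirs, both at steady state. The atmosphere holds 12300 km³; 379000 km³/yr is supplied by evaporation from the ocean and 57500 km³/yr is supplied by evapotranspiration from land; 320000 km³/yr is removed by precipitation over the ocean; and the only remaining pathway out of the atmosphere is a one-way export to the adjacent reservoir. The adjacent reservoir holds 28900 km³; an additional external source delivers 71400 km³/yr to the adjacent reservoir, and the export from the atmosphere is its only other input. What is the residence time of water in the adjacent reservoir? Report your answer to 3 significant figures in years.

0.154 yr

Balance the atmosphere: ΣF_in = 379000 + 57500 = 436500 km³/yr.
Export to the adjacent reservoir = ΣF_in − (320000) = 116500 km³/yr.
Total input to the adjacent reservoir = 116500 + 71400 = 187900 km³/yr; at steady state this equals its total output.
τ = M / F = 28900 / 187900 = 0.1538 yr.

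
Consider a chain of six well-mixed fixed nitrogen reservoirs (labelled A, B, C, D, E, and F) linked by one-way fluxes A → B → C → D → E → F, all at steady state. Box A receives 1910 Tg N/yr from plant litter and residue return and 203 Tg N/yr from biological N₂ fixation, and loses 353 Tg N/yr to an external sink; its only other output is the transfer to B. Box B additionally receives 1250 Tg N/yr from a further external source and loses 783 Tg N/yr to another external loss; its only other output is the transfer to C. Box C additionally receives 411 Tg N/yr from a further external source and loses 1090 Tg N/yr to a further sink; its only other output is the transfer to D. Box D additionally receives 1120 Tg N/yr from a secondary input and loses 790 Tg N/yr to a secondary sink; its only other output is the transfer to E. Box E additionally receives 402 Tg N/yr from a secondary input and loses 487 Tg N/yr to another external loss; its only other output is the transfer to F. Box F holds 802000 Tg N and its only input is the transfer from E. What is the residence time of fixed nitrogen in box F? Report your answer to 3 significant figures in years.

Box A: F(A→B) = (1910 + 203) − 353 = 1760.0 Tg N/yr.
Box B: F(B→C) = (1760.0 + 1250) − 783 = 2227.0 Tg N/yr.
Box C: F(C→D) = (2227.0 + 411) − 1090 = 1548.0 Tg N/yr.
Box D: F(D→E) = (1548.0 + 1120) − 790 = 1878.0 Tg N/yr.
Box E: F(E→F) = (1878.0 + 402) − 487 = 1793.0 Tg N/yr.
Box F throughput = its input = 1793.0 Tg N/yr; τ = 802000 / 1793.0 = 447.3 yr.

447 yr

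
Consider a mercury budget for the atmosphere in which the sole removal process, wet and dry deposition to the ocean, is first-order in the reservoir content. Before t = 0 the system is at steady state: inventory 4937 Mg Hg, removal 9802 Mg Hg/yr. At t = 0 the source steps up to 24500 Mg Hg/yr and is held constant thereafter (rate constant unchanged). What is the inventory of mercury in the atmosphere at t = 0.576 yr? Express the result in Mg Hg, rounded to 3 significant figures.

9980 Mg Hg

Residence time τ = M₀/F₀ = 0.5037 yr. The eventual steady state is M_∞ = M₀·(F₁/F₀) = 4937 × 24500/9802 = 12340 Mg Hg.
The anomaly ΔM(t) = M(t) − M_∞ decays as ΔM₀·e^(−t/τ) with ΔM₀ = 4937 − 12340 = −7403 Mg Hg.
At t = 0.576 yr, e^(−t/τ) = e^(−1.144) = 0.3187, so ΔM = −2359 Mg Hg and M = 12340 − 2359 = 9980.9 Mg Hg.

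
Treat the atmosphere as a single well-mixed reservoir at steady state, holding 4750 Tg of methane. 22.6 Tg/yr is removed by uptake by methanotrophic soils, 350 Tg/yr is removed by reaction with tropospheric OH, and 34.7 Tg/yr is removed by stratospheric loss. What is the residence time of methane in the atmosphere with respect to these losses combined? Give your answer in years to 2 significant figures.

12 yr

Total removal = 22.60 + 350.0 + 34.70 = 407.30 Tg/yr.
τ = M / ΣF_out = 4750 / 407.30 = 11.66 yr.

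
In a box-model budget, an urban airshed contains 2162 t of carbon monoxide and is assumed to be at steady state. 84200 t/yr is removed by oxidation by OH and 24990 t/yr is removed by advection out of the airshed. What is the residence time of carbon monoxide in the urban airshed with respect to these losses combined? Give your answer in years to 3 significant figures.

Total removal = 84200 + 24990 = 109190 t/yr.
τ = M / ΣF_out = 2162 / 109190 = 0.01980 yr.

0.0198 yr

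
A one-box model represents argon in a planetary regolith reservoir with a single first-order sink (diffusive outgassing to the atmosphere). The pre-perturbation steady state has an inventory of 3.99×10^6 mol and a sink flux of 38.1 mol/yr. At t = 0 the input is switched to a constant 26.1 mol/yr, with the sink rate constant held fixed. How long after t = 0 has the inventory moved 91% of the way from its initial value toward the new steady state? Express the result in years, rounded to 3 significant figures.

τ = M₀/F₀ = 3.99×10^6/38.1 = 104700 yr.
The remaining gap fraction is e^(−t/τ); 91% covered ⇒ e^(−t/τ) = 0.0900.
t = −τ ln(0.0900) = 104700 × 2.408 = 252200 yr.

252000 yr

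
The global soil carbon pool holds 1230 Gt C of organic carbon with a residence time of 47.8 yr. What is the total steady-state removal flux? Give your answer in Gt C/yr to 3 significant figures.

25.7 Gt C/yr

F = M / τ = 1230 / 47.8 = 25.73 Gt C/yr.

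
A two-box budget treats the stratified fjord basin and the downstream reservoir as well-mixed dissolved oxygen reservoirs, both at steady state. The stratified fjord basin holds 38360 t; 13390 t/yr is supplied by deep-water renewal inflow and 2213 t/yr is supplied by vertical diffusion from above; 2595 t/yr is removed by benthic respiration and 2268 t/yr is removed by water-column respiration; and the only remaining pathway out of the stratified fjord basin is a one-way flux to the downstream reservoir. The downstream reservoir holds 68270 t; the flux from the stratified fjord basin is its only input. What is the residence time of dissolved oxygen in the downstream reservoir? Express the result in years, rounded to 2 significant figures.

6.4 yr

Balance the stratified fjord basin: ΣF_in = 13390 + 2213 = 15603 t/yr.
Flux to the downstream reservoir = ΣF_in − (2595 + 2268) = 10740 t/yr.
At steady state the output of the downstream reservoir equals its input, 10740 t/yr.
τ = M / F = 68270 / 10740 = 6.357 yr.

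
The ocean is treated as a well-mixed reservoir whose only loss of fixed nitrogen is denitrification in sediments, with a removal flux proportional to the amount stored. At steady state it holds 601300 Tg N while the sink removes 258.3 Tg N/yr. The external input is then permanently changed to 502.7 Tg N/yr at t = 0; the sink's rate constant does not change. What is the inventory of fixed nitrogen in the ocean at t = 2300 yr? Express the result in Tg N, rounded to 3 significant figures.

958000 Tg N

Residence time τ = M₀/F₀ = 2328 yr. The eventual steady state is M_∞ = M₀·(F₁/F₀) = 601300 × 502.7/258.3 = 1.1702×10^6 Tg N.
The anomaly ΔM(t) = M(t) − M_∞ decays as ΔM₀·e^(−t/τ) with ΔM₀ = 601300 − 1.1702×10^6 = −568900 Tg N.
At t = 2300 yr, e^(−t/τ) = e^(−0.9880) = 0.3723, so ΔM = −211800 Tg N and M = 1.1702×10^6 − 211800 = 958420 Tg N.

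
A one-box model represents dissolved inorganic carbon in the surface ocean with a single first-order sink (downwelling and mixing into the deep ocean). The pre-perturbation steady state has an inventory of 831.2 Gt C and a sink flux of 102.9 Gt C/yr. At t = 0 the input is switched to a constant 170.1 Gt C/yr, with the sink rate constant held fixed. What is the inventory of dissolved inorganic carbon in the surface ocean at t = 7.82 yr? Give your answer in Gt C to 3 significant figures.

The sink rate constant is k = F₀/M₀ = 102.9/831.2 = 0.1238 yr⁻¹.
Solving dM/dt = F₁ − kM with M(0) = M₀ gives M(t) = F₁/k + (M₀ − F₁/k)·e^(−kt).
F₁/k = 170.1/0.1238 = 1374.0 Gt C; kt = 0.1238 × 7.82 = 0.9681, e^(−kt) = 0.3798.
M(7.82) = 1374.0 + (831.2 − 1374.0) × 0.3798 = 1374.0 − 206.2 = 1167.9 Gt C.

1170 Gt C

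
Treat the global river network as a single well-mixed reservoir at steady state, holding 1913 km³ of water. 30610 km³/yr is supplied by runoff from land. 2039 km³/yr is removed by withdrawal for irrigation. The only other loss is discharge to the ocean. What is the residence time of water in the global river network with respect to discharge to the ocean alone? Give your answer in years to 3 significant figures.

At steady state ΣF_in = ΣF_out.
ΣF_in = 30610 km³/yr.
Discharge to the ocean flux = ΣF_in − (2039) = 30610 − 2039 = 28570 km³/yr.
τ = M / F = 1913 / 28570 = 0.06696 yr.

0.0670 yr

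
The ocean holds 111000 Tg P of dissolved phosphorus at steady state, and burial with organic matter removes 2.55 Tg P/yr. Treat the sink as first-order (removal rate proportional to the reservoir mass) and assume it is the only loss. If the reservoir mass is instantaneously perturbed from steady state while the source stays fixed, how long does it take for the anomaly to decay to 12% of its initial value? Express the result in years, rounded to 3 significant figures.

92300 yr

For a linear reservoir the anomaly decays as exp(−t/τ) with τ = M/F = 111000/2.55 = 43530 yr.
exp(−t/τ) = 0.12 ⇒ t = −τ ln(0.12) = 43530 × 2.120 = 92290 yr.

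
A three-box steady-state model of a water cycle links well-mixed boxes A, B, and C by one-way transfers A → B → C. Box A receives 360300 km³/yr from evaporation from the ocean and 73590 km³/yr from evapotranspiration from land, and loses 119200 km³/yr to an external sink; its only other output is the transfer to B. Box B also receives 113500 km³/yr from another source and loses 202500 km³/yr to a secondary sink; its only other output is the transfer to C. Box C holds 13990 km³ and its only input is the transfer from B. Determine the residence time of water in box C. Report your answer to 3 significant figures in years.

0.0620 yr

Box A: F(A→B) = (360300 + 73590) − 119200 = 314690 km³/yr.
Box B: F(B→C) = (314690 + 113500) − 202500 = 225690 km³/yr.
Box C throughput = its input = 225690 km³/yr; τ = 13990 / 225690 = 0.06199 yr.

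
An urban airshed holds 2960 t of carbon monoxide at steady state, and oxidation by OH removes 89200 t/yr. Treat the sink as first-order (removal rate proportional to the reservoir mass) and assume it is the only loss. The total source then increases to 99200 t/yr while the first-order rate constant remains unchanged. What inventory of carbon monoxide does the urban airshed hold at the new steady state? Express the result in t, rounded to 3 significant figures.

3290 t

Rate constant k = F/M = 89200 / 2960 = 30.14 yr⁻¹.
At the new steady state, source = k·M_new ⇒ M_new = 99200 / 30.14 = 3292 t.
(Equivalently M_new = M × F_new/F_old = 2960 × 99200/89200.)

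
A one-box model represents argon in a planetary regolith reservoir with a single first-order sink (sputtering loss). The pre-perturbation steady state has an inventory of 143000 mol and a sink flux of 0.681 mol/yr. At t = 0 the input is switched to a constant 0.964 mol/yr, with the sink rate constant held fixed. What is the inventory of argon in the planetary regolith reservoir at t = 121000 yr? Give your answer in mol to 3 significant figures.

169000 mol

Residence time τ = M₀/F₀ = 210000 yr. The eventual steady state is M_∞ = M₀·(F₁/F₀) = 143000 × 0.964/0.681 = 202430 mol.
The anomaly ΔM(t) = M(t) − M_∞ decays as ΔM₀·e^(−t/τ) with ΔM₀ = 143000 − 202430 = −59430 mol.
At t = 121000 yr, e^(−t/τ) = e^(−0.5762) = 0.5620, so ΔM = −33400 mol and M = 202430 − 33400 = 169030 mol.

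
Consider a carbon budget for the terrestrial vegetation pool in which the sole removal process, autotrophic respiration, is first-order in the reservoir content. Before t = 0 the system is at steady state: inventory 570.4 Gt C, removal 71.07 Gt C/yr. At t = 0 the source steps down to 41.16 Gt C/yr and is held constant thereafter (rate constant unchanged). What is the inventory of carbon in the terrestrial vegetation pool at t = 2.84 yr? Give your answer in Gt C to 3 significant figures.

τ = M₀/F₀ = 570.4/71.07 = 8.026 yr; rate constant k = 1/τ.
New steady state M_∞ = F₁/k = F₁·τ = 41.16 × 8.026 = 330.35 Gt C.
M(t) = M_∞ + (M₀ − M_∞)·e^(−t/τ); t/τ = 2.84/8.026 = 0.3539, so e^(−t/τ) = 0.7020.
M(t) = 330.35 + 240.1 × 0.7020 = 498.86 Gt C.

499 Gt C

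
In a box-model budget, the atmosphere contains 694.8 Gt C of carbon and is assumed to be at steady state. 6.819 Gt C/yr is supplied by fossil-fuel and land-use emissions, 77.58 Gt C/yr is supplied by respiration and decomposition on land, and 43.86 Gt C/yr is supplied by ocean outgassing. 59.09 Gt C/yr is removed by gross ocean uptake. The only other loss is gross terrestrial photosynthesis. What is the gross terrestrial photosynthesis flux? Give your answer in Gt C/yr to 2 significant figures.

69 Gt C/yr

At steady state ΣF_in = ΣF_out.
ΣF_in = 6.819 + 77.58 + 43.86 = 128.26 Gt C/yr.
Gross terrestrial photosynthesis flux = ΣF_in − (59.09) = 128.26 − 59.09 = 69.17 Gt C/yr.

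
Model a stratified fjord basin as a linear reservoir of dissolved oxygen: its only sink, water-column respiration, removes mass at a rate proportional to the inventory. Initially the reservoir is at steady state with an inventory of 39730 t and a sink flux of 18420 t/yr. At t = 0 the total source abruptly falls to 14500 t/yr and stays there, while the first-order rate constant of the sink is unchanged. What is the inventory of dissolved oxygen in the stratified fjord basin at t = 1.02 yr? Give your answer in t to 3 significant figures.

Residence time τ = M₀/F₀ = 2.157 yr. The eventual steady state is M_∞ = M₀·(F₁/F₀) = 39730 × 14500/18420 = 31275 t.
The anomaly ΔM(t) = M(t) − M_∞ decays as ΔM₀·e^(−t/τ) with ΔM₀ = 39730 − 31275 = 8455 t.
At t = 1.02 yr, e^(−t/τ) = e^(−0.4729) = 0.6232, so ΔM = 5269 t and M = 31275 + 5269 = 36544 t.

36500 t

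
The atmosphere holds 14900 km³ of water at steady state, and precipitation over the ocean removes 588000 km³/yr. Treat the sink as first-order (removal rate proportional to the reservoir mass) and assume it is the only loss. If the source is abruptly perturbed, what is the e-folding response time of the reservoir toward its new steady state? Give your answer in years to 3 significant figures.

For a linear reservoir the response time equals the residence time τ = M/F.
τ = 14900 / 588000 = 0.02534 yr.

0.0253 yr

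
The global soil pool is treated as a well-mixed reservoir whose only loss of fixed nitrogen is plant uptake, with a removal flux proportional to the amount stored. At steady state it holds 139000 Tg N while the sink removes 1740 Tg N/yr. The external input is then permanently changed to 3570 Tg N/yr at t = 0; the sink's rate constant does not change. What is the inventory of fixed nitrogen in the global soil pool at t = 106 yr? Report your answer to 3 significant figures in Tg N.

Residence time τ = M₀/F₀ = 79.89 yr. The eventual steady state is M_∞ = M₀·(F₁/F₀) = 139000 × 3570/1740 = 285190 Tg N.
The anomaly ΔM(t) = M(t) − M_∞ decays as ΔM₀·e^(−t/τ) with ΔM₀ = 139000 − 285190 = −146200 Tg N.
At t = 106 yr, e^(−t/τ) = e^(−1.327) = 0.2653, so ΔM = −38780 Tg N and M = 285190 − 38780 = 246410 Tg N.

246000 Tg N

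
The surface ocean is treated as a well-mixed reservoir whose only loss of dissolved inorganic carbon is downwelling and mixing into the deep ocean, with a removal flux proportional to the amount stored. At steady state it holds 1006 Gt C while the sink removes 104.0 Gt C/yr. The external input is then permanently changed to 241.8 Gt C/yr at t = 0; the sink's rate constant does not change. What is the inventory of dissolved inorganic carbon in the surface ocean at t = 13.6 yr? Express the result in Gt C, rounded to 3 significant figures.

The sink rate constant is k = F₀/M₀ = 104.0/1006 = 0.1034 yr⁻¹.
Solving dM/dt = F₁ − kM with M(0) = M₀ gives M(t) = F₁/k + (M₀ − F₁/k)·e^(−kt).
F₁/k = 241.8/0.1034 = 2339.0 Gt C; kt = 0.1034 × 13.6 = 1.406, e^(−kt) = 0.2451.
M(13.6) = 2339.0 + (1006 − 2339.0) × 0.2451 = 2339.0 − 326.7 = 2012.2 Gt C.

2010 Gt C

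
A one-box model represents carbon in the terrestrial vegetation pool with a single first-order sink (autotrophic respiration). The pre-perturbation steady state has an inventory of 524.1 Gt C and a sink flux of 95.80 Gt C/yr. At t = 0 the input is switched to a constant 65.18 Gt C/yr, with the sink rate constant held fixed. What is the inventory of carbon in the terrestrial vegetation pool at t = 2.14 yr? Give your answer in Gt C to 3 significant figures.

Residence time τ = M₀/F₀ = 5.471 yr. The eventual steady state is M_∞ = M₀·(F₁/F₀) = 524.1 × 65.18/95.80 = 356.58 Gt C.
The anomaly ΔM(t) = M(t) − M_∞ decays as ΔM₀·e^(−t/τ) with ΔM₀ = 524.1 − 356.58 = 167.5 Gt C.
At t = 2.14 yr, e^(−t/τ) = e^(−0.3912) = 0.6763, so ΔM = 113.3 Gt C and M = 356.58 + 113.3 = 469.87 Gt C.

470 Gt C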